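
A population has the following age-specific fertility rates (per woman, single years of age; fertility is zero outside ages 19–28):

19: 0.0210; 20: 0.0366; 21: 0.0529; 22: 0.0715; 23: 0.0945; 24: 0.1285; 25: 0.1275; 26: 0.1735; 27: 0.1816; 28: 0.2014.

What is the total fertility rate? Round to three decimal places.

Sum of ASFRs = 0.0210 + 0.0366 + 0.0529 + 0.0715 + 0.0945 + 0.1285 + 0.1275 + 0.1735 + 0.1816 + 0.2014 = 1.0890
TFR = 1.089

1.089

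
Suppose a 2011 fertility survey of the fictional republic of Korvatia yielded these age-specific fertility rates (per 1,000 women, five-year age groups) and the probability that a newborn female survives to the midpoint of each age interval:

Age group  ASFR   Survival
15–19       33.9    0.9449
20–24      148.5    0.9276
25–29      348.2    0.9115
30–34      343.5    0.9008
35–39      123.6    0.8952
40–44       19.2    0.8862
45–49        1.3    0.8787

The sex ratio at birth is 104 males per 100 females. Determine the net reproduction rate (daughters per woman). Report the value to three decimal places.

Proportion female at birth = 100 / (100 + 104) = 0.49020.
Survival-weighted fertility by age (5·fₓ·Sₓ):
  15–19: 5 × 33.9/1000 × 0.9449 = 0.16016
  20–24: 5 × 148.5/1000 × 0.9276 = 0.68874
  25–29: 5 × 348.2/1000 × 0.9115 = 1.58692
  30–34: 5 × 343.5/1000 × 0.9008 = 1.54712
  35–39: 5 × 123.6/1000 × 0.8952 = 0.55323
  40–44: 5 × 19.2/1000 × 0.8862 = 0.08508
  45–49: 5 × 1.3/1000 × 0.8787 = 0.00571
Sum = 4.62696
NRR = 0.49020 × 4.62696 = 2.26814

2.268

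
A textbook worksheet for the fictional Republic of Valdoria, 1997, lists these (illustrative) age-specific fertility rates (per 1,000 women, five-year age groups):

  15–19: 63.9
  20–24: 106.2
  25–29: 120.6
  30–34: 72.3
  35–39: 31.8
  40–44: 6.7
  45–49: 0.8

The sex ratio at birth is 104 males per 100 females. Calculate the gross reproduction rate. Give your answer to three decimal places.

0.986

Proportion female at birth = 100 / (100 + 104) = 0.49020.
Sum of ASFRs = 63.9 + 106.2 + 120.6 + 72.3 + 31.8 + 6.7 + 0.8 = 402.3
TFR = 5 × 402.3 / 1000 = 2.0115
GRR = 0.49020 × 2.0115 = 0.98604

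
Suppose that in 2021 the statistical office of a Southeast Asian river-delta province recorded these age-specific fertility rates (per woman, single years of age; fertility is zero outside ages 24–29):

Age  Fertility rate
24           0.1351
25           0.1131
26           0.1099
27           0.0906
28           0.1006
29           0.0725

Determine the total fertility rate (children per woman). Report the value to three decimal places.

Sum of ASFRs = 0.1351 + 0.1131 + 0.1099 + 0.0906 + 0.1006 + 0.0725 = 0.6218
TFR = 0.6218

0.622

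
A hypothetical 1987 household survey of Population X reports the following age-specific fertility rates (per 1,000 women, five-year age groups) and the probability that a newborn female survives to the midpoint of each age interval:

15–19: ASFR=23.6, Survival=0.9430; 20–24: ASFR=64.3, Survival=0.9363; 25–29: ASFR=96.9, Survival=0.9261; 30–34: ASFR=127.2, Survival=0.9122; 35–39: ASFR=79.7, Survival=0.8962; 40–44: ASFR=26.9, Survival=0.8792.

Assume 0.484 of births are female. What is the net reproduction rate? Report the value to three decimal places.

0.928

Proportion female at birth = 0.484.
Per-age-group product (5 × ASFR × survival probability):
  15–19: 5 × 23.6/1000 × 0.9430 = 0.11127
  20–24: 5 × 64.3/1000 × 0.9363 = 0.30102
  25–29: 5 × 96.9/1000 × 0.9261 = 0.44870
  30–34: 5 × 127.2/1000 × 0.9122 = 0.58016
  35–39: 5 × 79.7/1000 × 0.8962 = 0.35714
  40–44: 5 × 26.9/1000 × 0.8792 = 0.11825
Sum = 1.91654
NRR = 0.484 × 1.91654 = 0.92761
With NRR below 1 the population is below replacement fertility.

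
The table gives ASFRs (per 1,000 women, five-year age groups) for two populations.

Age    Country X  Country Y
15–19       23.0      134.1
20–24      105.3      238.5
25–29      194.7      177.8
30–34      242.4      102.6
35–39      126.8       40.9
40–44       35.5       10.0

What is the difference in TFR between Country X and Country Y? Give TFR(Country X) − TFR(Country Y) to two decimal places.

Country X:
  Sum of ASFRs = 23.0 + 105.3 + 194.7 + 242.4 + 126.8 + 35.5 = 727.7
  TFR = 5 × 727.7 / 1000 = 3.6385
Country Y:
  Sum of ASFRs = 134.1 + 238.5 + 177.8 + 102.6 + 40.9 + 10.0 = 703.9
  TFR = 5 × 703.9 / 1000 = 3.5195
Difference = 3.6385 − 3.5195 = 0.119

0.12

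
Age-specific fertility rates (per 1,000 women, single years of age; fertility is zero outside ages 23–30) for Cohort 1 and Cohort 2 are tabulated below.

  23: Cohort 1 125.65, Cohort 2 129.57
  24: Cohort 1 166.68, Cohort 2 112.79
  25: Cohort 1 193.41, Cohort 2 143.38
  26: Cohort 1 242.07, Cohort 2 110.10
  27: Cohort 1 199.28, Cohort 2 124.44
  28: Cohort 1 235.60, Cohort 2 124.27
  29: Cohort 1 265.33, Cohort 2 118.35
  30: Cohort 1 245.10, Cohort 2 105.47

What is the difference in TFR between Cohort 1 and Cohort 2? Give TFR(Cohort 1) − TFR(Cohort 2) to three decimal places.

0.705

Cohort 1:
  Sum of ASFRs = 125.65 + 166.68 + 193.41 + 242.07 + 199.28 + 235.60 + 265.33 + 245.10 = 1673.12
  TFR = 1673.12 / 1000 = 1.67312
Cohort 2:
  Sum of ASFRs = 129.57 + 112.79 + 143.38 + 110.10 + 124.44 + 124.27 + 118.35 + 105.47 = 968.37
  TFR = 968.37 / 1000 = 0.96837
Difference = 1.67312 − 0.96837 = 0.70475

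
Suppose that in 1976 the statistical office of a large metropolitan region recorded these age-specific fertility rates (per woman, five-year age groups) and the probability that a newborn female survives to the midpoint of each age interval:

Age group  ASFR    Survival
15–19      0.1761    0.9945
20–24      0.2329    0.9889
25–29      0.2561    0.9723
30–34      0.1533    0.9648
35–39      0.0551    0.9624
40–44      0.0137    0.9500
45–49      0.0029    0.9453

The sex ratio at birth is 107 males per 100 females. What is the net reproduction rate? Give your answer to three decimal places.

2.104

Proportion female at birth = 100 / (100 + 107) = 0.48309.
Each age group contributes 5 × ASFR × survival:
  15–19: 5 × 0.1761 × 0.9945 = 0.87566
  20–24: 5 × 0.2329 × 0.9889 = 1.15157
  25–29: 5 × 0.2561 × 0.9723 = 1.24503
  30–34: 5 × 0.1533 × 0.9648 = 0.73952
  35–39: 5 × 0.0551 × 0.9624 = 0.26514
  40–44: 5 × 0.0137 × 0.9500 = 0.06508
  45–49: 5 × 0.0029 × 0.9453 = 0.01371
Sum = 4.35571
NRR = 0.48309 × 4.35571 = 2.10420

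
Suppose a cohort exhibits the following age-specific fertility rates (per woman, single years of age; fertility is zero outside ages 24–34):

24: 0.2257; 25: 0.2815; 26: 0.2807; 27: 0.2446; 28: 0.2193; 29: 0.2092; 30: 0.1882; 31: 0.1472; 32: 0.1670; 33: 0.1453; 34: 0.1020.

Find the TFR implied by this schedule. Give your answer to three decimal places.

Sum of ASFRs = 0.2257 + 0.2815 + 0.2807 + 0.2446 + 0.2193 + 0.2092 + 0.1882 + 0.1472 + 0.1670 + 0.1453 + 0.1020 = 2.2107
TFR = 2.2107

2.211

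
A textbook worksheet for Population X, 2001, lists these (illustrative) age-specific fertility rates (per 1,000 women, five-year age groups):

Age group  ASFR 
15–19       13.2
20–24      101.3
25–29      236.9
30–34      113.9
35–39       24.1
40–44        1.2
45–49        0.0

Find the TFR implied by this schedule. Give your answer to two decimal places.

Sum of ASFRs = 13.2 + 101.3 + 236.9 + 113.9 + 24.1 + 1.2 + 0.0 = 490.6
TFR = 5 × 490.6 / 1000 = 2.453

2.45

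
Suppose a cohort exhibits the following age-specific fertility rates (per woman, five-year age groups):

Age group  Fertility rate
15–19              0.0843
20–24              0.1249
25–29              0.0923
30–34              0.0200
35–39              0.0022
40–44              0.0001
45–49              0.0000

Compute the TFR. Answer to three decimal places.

1.619

Sum of ASFRs = 0.0843 + 0.1249 + 0.0923 + 0.0200 + 0.0022 + 0.0001 + 0.0000 = 0.3238
TFR = 5 × 0.3238 = 1.619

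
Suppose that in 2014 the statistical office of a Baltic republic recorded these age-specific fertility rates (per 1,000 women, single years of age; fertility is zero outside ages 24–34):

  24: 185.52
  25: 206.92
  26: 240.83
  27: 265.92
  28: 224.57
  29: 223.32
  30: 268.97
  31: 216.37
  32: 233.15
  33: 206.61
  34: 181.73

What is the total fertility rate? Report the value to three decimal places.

2.454

Sum of ASFRs = 185.52 + 206.92 + 240.83 + 265.92 + 224.57 + 223.32 + 268.97 + 216.37 + 233.15 + 206.61 + 181.73 = 2453.91
TFR = 2453.91 / 1000 = 2.45391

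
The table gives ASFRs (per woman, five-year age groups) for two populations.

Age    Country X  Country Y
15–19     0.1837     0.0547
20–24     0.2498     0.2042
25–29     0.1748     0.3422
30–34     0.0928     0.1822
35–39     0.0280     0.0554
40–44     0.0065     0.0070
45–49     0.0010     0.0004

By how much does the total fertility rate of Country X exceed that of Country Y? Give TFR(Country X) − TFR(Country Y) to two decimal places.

Country X:
  Sum of ASFRs = 0.1837 + 0.2498 + 0.1748 + 0.0928 + 0.0280 + 0.0065 + 0.0010 = 0.7366
  TFR = 5 × 0.7366 = 3.683
Country Y:
  Sum of ASFRs = 0.0547 + 0.2042 + 0.3422 + 0.1822 + 0.0554 + 0.0070 + 0.0004 = 0.8461
  TFR = 5 × 0.8461 = 4.2305
Difference = 3.683 − 4.2305 = -0.5475

-0.55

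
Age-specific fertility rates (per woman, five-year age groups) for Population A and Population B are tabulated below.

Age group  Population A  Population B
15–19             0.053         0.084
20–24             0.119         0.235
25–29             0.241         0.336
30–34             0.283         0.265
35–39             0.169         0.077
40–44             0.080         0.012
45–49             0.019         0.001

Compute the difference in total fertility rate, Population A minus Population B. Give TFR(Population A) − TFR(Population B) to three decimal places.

Population A:
  Sum of ASFRs = 0.053 + 0.119 + 0.241 + 0.283 + 0.169 + 0.080 + 0.019 = 0.964
  TFR = 5 × 0.964 = 4.82
Population B:
  Sum of ASFRs = 0.084 + 0.235 + 0.336 + 0.265 + 0.077 + 0.012 + 0.001 = 1.010
  TFR = 5 × 1.010 = 5.05
Difference = 4.82 − 5.05 = -0.23

-0.230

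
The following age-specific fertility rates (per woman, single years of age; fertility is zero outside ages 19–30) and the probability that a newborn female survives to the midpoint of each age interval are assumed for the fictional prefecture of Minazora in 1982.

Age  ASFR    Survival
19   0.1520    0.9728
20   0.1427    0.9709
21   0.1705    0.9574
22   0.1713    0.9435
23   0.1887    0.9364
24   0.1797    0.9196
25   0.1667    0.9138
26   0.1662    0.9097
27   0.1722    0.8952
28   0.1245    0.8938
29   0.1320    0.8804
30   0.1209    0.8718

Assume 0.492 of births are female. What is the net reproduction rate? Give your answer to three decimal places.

0.858

Proportion female at birth = 0.492.
Per-age-group product (1 × ASFR × survival probability):
  19: 1 × 0.1520 × 0.9728 = 0.14787
  20: 1 × 0.1427 × 0.9709 = 0.13855
  21: 1 × 0.1705 × 0.9574 = 0.16324
  22: 1 × 0.1713 × 0.9435 = 0.16162
  23: 1 × 0.1887 × 0.9364 = 0.17670
  24: 1 × 0.1797 × 0.9196 = 0.16525
  25: 1 × 0.1667 × 0.9138 = 0.15233
  26: 1 × 0.1662 × 0.9097 = 0.15119
  27: 1 × 0.1722 × 0.8952 = 0.15415
  28: 1 × 0.1245 × 0.8938 = 0.11128
  29: 1 × 0.1320 × 0.8804 = 0.11621
  30: 1 × 0.1209 × 0.8718 = 0.10540
Sum = 1.74379
NRR = 0.492 × 1.74379 = 0.85794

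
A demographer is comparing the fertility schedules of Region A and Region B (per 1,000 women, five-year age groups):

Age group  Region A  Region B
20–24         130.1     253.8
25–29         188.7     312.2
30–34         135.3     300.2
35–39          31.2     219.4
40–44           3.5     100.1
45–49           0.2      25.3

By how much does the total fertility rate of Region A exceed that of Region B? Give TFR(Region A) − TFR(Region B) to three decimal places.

-3.610

Region A:
  Sum of ASFRs = 130.1 + 188.7 + 135.3 + 31.2 + 3.5 + 0.2 = 489.0
  TFR = 5 × 489.0 / 1000 = 2.445
Region B:
  Sum of ASFRs = 253.8 + 312.2 + 300.2 + 219.4 + 100.1 + 25.3 = 1211.0
  TFR = 5 × 1211.0 / 1000 = 6.055
Difference = 2.445 − 6.055 = -3.61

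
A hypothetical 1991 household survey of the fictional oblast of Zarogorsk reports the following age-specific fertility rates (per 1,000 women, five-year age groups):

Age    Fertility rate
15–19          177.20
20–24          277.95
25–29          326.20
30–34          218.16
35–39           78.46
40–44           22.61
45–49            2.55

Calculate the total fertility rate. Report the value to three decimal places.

Sum of ASFRs = 177.20 + 277.95 + 326.20 + 218.16 + 78.46 + 22.61 + 2.55 = 1103.13
TFR = 5 × 1103.13 / 1000 = 5.51565

5.516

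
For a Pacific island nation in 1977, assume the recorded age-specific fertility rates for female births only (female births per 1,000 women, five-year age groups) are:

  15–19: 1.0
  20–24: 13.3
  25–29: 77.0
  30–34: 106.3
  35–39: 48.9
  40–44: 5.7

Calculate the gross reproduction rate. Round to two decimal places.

Sum of female ASFRs = 1.0 + 13.3 + 77.0 + 106.3 + 48.9 + 5.7 = 252.2
GRR = 5 × 252.2 / 1000 = 1.261

1.26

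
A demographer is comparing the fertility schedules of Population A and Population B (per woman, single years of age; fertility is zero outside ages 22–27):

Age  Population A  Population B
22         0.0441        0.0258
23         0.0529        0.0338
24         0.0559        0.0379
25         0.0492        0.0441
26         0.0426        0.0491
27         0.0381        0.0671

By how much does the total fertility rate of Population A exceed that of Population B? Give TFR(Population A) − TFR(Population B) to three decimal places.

Population A:
  Sum of ASFRs = 0.0441 + 0.0529 + 0.0559 + 0.0492 + 0.0426 + 0.0381 = 0.2828
  TFR = 0.2828
Population B:
  Sum of ASFRs = 0.0258 + 0.0338 + 0.0379 + 0.0441 + 0.0491 + 0.0671 = 0.2578
  TFR = 0.2578
Difference = 0.2828 − 0.2578 = 0.025

0.025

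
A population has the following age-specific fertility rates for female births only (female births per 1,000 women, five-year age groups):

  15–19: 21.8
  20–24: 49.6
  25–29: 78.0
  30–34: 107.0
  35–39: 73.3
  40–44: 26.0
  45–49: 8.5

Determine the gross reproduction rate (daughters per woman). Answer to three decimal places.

1.821

Sum of female ASFRs = 21.8 + 49.6 + 78.0 + 107.0 + 73.3 + 26.0 + 8.5 = 364.2
GRR = 5 × 364.2 / 1000 = 1.821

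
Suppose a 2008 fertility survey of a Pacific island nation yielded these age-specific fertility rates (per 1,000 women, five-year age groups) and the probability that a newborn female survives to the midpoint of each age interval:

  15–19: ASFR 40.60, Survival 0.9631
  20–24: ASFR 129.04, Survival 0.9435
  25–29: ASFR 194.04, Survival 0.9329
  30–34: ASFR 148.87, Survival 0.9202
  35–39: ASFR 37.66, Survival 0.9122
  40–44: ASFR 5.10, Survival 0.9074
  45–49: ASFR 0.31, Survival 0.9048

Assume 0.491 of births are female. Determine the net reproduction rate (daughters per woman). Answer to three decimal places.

Proportion female at birth = 0.491.
Each age group contributes 5 × ASFR × survival:
  15–19: 5 × 40.60/1000 × 0.9631 = 0.19551
  20–24: 5 × 129.04/1000 × 0.9435 = 0.60875
  25–29: 5 × 194.04/1000 × 0.9329 = 0.90510
  30–34: 5 × 148.87/1000 × 0.9202 = 0.68495
  35–39: 5 × 37.66/1000 × 0.9122 = 0.17177
  40–44: 5 × 5.10/1000 × 0.9074 = 0.02314
  45–49: 5 × 0.31/1000 × 0.9048 = 0.00140
Sum = 2.59062
NRR = 0.491 × 2.59062 = 1.27199

1.272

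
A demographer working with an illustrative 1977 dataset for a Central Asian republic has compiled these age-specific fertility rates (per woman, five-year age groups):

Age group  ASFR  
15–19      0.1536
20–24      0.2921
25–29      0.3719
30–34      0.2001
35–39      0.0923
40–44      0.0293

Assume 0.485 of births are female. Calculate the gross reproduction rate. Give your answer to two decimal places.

Proportion female at birth = 0.485.
Sum of ASFRs = 0.1536 + 0.2921 + 0.3719 + 0.2001 + 0.0923 + 0.0293 = 1.1393
TFR = 5 × 1.1393 = 5.6965
GRR = 0.485 × 5.6965 = 2.76280

2.76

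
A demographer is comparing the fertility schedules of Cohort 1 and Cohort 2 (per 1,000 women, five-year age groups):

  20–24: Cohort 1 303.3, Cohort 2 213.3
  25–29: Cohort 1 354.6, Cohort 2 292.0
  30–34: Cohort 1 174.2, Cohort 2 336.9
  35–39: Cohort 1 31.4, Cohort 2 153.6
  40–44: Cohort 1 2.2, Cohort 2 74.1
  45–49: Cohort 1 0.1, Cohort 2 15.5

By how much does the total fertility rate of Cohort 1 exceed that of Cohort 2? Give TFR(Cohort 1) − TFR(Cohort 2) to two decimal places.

-1.10

Cohort 1:
  Sum of ASFRs = 303.3 + 354.6 + 174.2 + 31.4 + 2.2 + 0.1 = 865.8
  TFR = 5 × 865.8 / 1000 = 4.329
Cohort 2:
  Sum of ASFRs = 213.3 + 292.0 + 336.9 + 153.6 + 74.1 + 15.5 = 1085.4
  TFR = 5 × 1085.4 / 1000 = 5.427
Difference = 4.329 − 5.427 = -1.098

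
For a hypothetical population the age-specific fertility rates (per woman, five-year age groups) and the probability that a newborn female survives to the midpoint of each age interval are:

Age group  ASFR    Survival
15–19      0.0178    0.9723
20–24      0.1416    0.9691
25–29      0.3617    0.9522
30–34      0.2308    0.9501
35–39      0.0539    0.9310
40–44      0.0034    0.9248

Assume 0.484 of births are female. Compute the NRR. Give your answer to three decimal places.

1.867

Proportion female at birth = 0.484.
Each age group contributes 5 × ASFR × survival:
  15–19: 5 × 0.0178 × 0.9723 = 0.08653
  20–24: 5 × 0.1416 × 0.9691 = 0.68612
  25–29: 5 × 0.3617 × 0.9522 = 1.72205
  30–34: 5 × 0.2308 × 0.9501 = 1.09642
  35–39: 5 × 0.0539 × 0.9310 = 0.25090
  40–44: 5 × 0.0034 × 0.9248 = 0.01572
Sum = 3.85774
NRR = 0.484 × 3.85774 = 1.86715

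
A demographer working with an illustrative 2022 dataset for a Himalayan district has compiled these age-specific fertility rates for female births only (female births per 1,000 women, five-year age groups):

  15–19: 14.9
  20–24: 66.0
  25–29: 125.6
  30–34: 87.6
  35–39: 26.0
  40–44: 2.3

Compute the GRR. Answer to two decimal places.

Sum of female ASFRs = 14.9 + 66.0 + 125.6 + 87.6 + 26.0 + 2.3 = 322.4
GRR = 5 × 322.4 / 1000 = 1.612

1.61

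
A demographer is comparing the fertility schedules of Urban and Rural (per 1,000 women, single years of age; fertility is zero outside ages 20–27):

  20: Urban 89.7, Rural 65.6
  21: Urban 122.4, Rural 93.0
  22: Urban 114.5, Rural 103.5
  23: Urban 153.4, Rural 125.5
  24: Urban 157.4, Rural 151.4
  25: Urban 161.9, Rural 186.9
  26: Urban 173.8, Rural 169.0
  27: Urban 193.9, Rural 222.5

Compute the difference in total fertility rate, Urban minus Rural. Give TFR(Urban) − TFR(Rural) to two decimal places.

0.05

Urban:
  Sum of ASFRs = 89.7 + 122.4 + 114.5 + 153.4 + 157.4 + 161.9 + 173.8 + 193.9 = 1167.0
  TFR = 1167.0 / 1000 = 1.167
Rural:
  Sum of ASFRs = 65.6 + 93.0 + 103.5 + 125.5 + 151.4 + 186.9 + 169.0 + 222.5 = 1117.4
  TFR = 1117.4 / 1000 = 1.1174
Difference = 1.167 − 1.1174 = 0.0496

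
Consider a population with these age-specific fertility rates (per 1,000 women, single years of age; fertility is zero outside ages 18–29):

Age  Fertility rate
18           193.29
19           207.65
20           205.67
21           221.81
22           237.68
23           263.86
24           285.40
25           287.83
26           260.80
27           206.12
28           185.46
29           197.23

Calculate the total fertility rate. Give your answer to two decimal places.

Sum of ASFRs = 193.29 + 207.65 + 205.67 + 221.81 + 237.68 + 263.86 + 285.40 + 287.83 + 260.80 + 206.12 + 185.46 + 197.23 = 2752.80
TFR = 2752.80 / 1000 = 2.7528

2.75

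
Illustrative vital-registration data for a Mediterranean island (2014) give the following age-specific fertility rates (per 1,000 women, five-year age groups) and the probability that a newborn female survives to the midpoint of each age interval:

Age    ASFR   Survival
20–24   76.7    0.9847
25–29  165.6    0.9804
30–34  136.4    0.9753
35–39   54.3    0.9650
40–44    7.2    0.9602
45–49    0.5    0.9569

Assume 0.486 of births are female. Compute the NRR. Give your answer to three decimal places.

Proportion female at birth = 0.486.
Weighting each age-specific rate by interval width and survival:
  20–24: 5 × 76.7/1000 × 0.9847 = 0.37763
  25–29: 5 × 165.6/1000 × 0.9804 = 0.81177
  30–34: 5 × 136.4/1000 × 0.9753 = 0.66515
  35–39: 5 × 54.3/1000 × 0.9650 = 0.26200
  40–44: 5 × 7.2/1000 × 0.9602 = 0.03457
  45–49: 5 × 0.5/1000 × 0.9569 = 0.00239
Sum = 2.15351
NRR = 0.486 × 2.15351 = 1.04661
An NRR exceeding 1 indicates intrinsic growth under these rates.

1.047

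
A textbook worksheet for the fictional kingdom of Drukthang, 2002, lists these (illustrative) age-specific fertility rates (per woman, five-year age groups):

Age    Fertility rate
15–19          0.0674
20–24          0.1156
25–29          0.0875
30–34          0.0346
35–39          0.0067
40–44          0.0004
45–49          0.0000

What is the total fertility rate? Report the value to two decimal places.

1.56

Sum of ASFRs = 0.0674 + 0.1156 + 0.0875 + 0.0346 + 0.0067 + 0.0004 + 0.0000 = 0.3122
TFR = 5 × 0.3122 = 1.561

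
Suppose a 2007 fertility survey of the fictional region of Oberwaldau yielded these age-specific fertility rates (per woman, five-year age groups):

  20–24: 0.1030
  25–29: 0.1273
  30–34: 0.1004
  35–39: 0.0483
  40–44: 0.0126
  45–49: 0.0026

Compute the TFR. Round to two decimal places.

Sum of ASFRs = 0.1030 + 0.1273 + 0.1004 + 0.0483 + 0.0126 + 0.0026 = 0.3942
TFR = 5 × 0.3942 = 1.971

1.97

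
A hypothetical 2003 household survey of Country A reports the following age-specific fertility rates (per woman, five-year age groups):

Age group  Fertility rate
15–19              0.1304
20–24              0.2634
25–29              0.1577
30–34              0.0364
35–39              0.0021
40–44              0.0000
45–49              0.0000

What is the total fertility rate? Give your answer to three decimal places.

2.950

Sum of ASFRs = 0.1304 + 0.2634 + 0.1577 + 0.0364 + 0.0021 + 0.0000 + 0.0000 = 0.5900
TFR = 5 × 0.5900 = 2.95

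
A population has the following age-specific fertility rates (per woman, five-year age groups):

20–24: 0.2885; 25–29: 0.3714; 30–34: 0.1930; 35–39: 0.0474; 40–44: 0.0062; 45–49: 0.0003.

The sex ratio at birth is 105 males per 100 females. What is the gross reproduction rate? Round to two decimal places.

2.21

Proportion female at birth = 100 / (100 + 105) = 0.48780.
Sum of ASFRs = 0.2885 + 0.3714 + 0.1930 + 0.0474 + 0.0062 + 0.0003 = 0.9068
TFR = 5 × 0.9068 = 4.534
GRR = 0.48780 × 4.534 = 2.21169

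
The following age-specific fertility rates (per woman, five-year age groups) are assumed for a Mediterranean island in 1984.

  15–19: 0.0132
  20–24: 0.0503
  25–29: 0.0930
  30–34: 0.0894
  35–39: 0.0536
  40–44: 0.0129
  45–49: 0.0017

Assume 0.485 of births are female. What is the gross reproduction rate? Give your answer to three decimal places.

Proportion female at birth = 0.485.
Sum of ASFRs = 0.0132 + 0.0503 + 0.0930 + 0.0894 + 0.0536 + 0.0129 + 0.0017 = 0.3141
TFR = 5 × 0.3141 = 1.5705
GRR = 0.485 × 1.5705 = 0.76169

0.762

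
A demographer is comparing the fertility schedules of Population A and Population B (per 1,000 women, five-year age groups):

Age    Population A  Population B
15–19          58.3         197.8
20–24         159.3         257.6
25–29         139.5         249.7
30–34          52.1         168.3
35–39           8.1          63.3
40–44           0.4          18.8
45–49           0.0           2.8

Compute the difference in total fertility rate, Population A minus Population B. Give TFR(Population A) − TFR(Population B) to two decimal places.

Population A:
  Sum of ASFRs = 58.3 + 159.3 + 139.5 + 52.1 + 8.1 + 0.4 + 0.0 = 417.7
  TFR = 5 × 417.7 / 1000 = 2.0885
Population B:
  Sum of ASFRs = 197.8 + 257.6 + 249.7 + 168.3 + 63.3 + 18.8 + 2.8 = 958.3
  TFR = 5 × 958.3 / 1000 = 4.7915
Difference = 2.0885 − 4.7915 = -2.703

-2.70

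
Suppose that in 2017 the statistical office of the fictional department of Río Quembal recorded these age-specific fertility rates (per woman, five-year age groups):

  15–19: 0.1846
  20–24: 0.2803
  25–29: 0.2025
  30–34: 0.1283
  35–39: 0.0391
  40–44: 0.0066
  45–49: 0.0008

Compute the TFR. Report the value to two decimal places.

Sum of ASFRs = 0.1846 + 0.2803 + 0.2025 + 0.1283 + 0.0391 + 0.0066 + 0.0008 = 0.8422
TFR = 5 × 0.8422 = 4.211

4.21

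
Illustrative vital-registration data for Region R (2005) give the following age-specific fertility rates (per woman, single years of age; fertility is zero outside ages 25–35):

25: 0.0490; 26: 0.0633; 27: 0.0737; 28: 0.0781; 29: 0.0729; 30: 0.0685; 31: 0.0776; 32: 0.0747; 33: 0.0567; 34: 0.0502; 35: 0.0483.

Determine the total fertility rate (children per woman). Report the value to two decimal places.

Sum of ASFRs = 0.0490 + 0.0633 + 0.0737 + 0.0781 + 0.0729 + 0.0685 + 0.0776 + 0.0747 + 0.0567 + 0.0502 + 0.0483 = 0.7130
TFR = 0.713

0.71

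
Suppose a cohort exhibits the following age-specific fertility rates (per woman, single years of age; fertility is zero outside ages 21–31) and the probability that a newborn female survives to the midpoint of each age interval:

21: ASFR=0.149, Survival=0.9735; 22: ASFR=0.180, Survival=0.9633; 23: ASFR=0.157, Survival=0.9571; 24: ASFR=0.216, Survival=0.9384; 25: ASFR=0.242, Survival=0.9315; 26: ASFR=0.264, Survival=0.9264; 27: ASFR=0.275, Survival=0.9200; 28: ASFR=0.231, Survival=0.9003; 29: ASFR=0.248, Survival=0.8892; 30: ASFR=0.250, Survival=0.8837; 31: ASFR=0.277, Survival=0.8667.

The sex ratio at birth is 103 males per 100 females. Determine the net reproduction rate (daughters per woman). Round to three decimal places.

Proportion female at birth = 100 / (100 + 103) = 0.49261.
Weighting each age-specific rate by interval width and survival:
  21: 1 × 0.149 × 0.9735 = 0.14505
  22: 1 × 0.180 × 0.9633 = 0.17339
  23: 1 × 0.157 × 0.9571 = 0.15026
  24: 1 × 0.216 × 0.9384 = 0.20269
  25: 1 × 0.242 × 0.9315 = 0.22542
  26: 1 × 0.264 × 0.9264 = 0.24457
  27: 1 × 0.275 × 0.9200 = 0.25300
  28: 1 × 0.231 × 0.9003 = 0.20797
  29: 1 × 0.248 × 0.8892 = 0.22052
  30: 1 × 0.250 × 0.8837 = 0.22093
  31: 1 × 0.277 × 0.8667 = 0.24008
Sum = 2.28388
NRR = 0.49261 × 2.28388 = 1.12506

1.125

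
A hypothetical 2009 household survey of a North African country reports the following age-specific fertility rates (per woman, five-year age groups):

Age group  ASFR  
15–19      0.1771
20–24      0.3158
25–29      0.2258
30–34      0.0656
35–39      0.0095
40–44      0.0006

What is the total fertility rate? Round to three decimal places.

3.972

Sum of ASFRs = 0.1771 + 0.3158 + 0.2258 + 0.0656 + 0.0095 + 0.0006 = 0.7944
TFR = 5 × 0.7944 = 3.972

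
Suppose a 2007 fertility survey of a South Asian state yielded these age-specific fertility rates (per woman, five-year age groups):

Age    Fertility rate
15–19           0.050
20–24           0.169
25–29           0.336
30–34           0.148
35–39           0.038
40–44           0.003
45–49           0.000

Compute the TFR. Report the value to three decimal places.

Sum of ASFRs = 0.050 + 0.169 + 0.336 + 0.148 + 0.038 + 0.003 + 0.000 = 0.744
TFR = 5 × 0.744 = 3.72

3.720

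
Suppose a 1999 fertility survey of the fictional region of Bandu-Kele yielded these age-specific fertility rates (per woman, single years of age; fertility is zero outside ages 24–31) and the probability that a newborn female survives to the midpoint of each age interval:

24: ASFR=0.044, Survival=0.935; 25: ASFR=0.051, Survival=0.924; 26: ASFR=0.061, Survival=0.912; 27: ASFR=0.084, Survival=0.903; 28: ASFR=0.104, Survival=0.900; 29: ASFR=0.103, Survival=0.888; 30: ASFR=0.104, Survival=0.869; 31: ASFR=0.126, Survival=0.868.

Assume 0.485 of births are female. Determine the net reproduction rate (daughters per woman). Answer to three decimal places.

Proportion female at birth = 0.485.
Weighting each age-specific rate by interval width and survival:
  24: 1 × 0.044 × 0.935 = 0.04114
  25: 1 × 0.051 × 0.924 = 0.04712
  26: 1 × 0.061 × 0.912 = 0.05563
  27: 1 × 0.084 × 0.903 = 0.07585
  28: 1 × 0.104 × 0.900 = 0.09360
  29: 1 × 0.103 × 0.888 = 0.09146
  30: 1 × 0.104 × 0.869 = 0.09038
  31: 1 × 0.126 × 0.868 = 0.10937
Sum = 0.60455
NRR = 0.485 × 0.60455 = 0.29321
An NRR under 1 implies long-run decline under these rates.

0.293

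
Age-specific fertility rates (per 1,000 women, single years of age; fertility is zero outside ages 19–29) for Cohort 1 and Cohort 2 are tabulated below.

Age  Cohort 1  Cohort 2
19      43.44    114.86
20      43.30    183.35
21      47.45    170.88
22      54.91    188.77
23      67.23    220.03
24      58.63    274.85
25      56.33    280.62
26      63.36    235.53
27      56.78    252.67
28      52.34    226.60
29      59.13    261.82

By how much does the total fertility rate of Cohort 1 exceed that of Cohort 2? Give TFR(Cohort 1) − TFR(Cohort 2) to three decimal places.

Cohort 1:
  Sum of ASFRs = 43.44 + 43.30 + 47.45 + 54.91 + 67.23 + 58.63 + 56.33 + 63.36 + 56.78 + 52.34 + 59.13 = 602.90
  TFR = 602.90 / 1000 = 0.6029
Cohort 2:
  Sum of ASFRs = 114.86 + 183.35 + 170.88 + 188.77 + 220.03 + 274.85 + 280.62 + 235.53 + 252.67 + 226.60 + 261.82 = 2409.98
  TFR = 2409.98 / 1000 = 2.40998
Difference = 0.6029 − 2.40998 = -1.80708

-1.807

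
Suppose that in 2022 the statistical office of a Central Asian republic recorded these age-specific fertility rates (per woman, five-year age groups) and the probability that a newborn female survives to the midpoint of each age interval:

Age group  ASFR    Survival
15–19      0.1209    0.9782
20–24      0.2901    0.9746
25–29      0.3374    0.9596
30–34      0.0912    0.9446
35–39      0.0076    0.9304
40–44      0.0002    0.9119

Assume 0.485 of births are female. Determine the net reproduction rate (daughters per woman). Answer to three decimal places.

Proportion female at birth = 0.485.
Per-age-group product (5 × ASFR × survival probability):
  15–19: 5 × 0.1209 × 0.9782 = 0.59132
  20–24: 5 × 0.2901 × 0.9746 = 1.41366
  25–29: 5 × 0.3374 × 0.9596 = 1.61885
  30–34: 5 × 0.0912 × 0.9446 = 0.43074
  35–39: 5 × 0.0076 × 0.9304 = 0.03536
  40–44: 5 × 0.0002 × 0.9119 = 0.00091
Sum = 4.09084
NRR = 0.485 × 4.09084 = 1.98406

1.984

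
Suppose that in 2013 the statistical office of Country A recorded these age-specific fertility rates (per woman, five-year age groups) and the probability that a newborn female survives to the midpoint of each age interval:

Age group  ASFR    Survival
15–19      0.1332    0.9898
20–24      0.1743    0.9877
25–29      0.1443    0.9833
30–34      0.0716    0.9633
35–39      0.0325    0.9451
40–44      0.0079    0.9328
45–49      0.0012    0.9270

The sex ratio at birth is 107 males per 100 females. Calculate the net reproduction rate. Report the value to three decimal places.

1.338

Proportion female at birth = 100 / (100 + 107) = 0.48309.
Weighting each age-specific rate by interval width and survival:
  15–19: 5 × 0.1332 × 0.9898 = 0.65921
  20–24: 5 × 0.1743 × 0.9877 = 0.86078
  25–29: 5 × 0.1443 × 0.9833 = 0.70945
  30–34: 5 × 0.0716 × 0.9633 = 0.34486
  35–39: 5 × 0.0325 × 0.9451 = 0.15358
  40–44: 5 × 0.0079 × 0.9328 = 0.03685
  45–49: 5 × 0.0012 × 0.9270 = 0.00556
Sum = 2.77029
NRR = 0.48309 × 2.77029 = 1.33830
An NRR exceeding 1 indicates intrinsic growth under these rates.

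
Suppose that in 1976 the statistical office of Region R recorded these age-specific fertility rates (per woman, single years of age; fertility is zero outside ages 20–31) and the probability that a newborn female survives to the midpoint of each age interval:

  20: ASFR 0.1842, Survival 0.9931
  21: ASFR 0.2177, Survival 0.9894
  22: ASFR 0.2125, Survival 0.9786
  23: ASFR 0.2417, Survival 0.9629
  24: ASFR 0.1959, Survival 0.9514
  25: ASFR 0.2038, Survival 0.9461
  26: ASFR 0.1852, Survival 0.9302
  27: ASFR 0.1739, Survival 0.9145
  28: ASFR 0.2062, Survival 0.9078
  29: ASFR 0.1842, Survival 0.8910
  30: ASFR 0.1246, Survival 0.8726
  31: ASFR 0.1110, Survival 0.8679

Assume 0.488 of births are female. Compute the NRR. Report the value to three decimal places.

Proportion female at birth = 0.488.
Each age group contributes 1 × ASFR × survival:
  20: 1 × 0.1842 × 0.9931 = 0.18293
  21: 1 × 0.2177 × 0.9894 = 0.21539
  22: 1 × 0.2125 × 0.9786 = 0.20795
  23: 1 × 0.2417 × 0.9629 = 0.23273
  24: 1 × 0.1959 × 0.9514 = 0.18638
  25: 1 × 0.2038 × 0.9461 = 0.19282
  26: 1 × 0.1852 × 0.9302 = 0.17227
  27: 1 × 0.1739 × 0.9145 = 0.15903
  28: 1 × 0.2062 × 0.9078 = 0.18719
  29: 1 × 0.1842 × 0.8910 = 0.16412
  30: 1 × 0.1246 × 0.8726 = 0.10873
  31: 1 × 0.1110 × 0.8679 = 0.09634
Sum = 2.10588
NRR = 0.488 × 2.10588 = 1.02767
An NRR exceeding 1 indicates intrinsic growth under these rates.

1.028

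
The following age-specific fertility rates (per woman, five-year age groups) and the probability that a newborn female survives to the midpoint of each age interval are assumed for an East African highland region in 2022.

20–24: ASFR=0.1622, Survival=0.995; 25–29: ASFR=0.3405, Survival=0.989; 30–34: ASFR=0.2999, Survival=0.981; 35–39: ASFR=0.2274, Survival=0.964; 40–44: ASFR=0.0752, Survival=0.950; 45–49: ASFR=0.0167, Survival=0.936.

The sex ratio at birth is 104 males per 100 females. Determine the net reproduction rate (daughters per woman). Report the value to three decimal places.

Proportion female at birth = 100 / (100 + 104) = 0.49020.
Per-age-group product (5 × ASFR × survival probability):
  20–24: 5 × 0.1622 × 0.995 = 0.80695
  25–29: 5 × 0.3405 × 0.989 = 1.68377
  30–34: 5 × 0.2999 × 0.981 = 1.47101
  35–39: 5 × 0.2274 × 0.964 = 1.09607
  40–44: 5 × 0.0752 × 0.950 = 0.35720
  45–49: 5 × 0.0167 × 0.936 = 0.07816
Sum = 5.49316
NRR = 0.49020 × 5.49316 = 2.69275

2.693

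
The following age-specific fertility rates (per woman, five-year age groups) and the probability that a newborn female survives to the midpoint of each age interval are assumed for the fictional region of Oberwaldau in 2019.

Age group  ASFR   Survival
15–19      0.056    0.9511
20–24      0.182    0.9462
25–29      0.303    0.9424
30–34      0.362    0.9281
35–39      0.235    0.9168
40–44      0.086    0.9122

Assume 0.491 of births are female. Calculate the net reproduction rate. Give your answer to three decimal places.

2.801

Proportion female at birth = 0.491.
Survival-weighted fertility by age (5·fₓ·Sₓ):
  15–19: 5 × 0.056 × 0.9511 = 0.26631
  20–24: 5 × 0.182 × 0.9462 = 0.86104
  25–29: 5 × 0.303 × 0.9424 = 1.42774
  30–34: 5 × 0.362 × 0.9281 = 1.67986
  35–39: 5 × 0.235 × 0.9168 = 1.07724
  40–44: 5 × 0.086 × 0.9122 = 0.39225
Sum = 5.70444
NRR = 0.491 × 5.70444 = 2.80088
An NRR exceeding 1 indicates intrinsic growth under these rates.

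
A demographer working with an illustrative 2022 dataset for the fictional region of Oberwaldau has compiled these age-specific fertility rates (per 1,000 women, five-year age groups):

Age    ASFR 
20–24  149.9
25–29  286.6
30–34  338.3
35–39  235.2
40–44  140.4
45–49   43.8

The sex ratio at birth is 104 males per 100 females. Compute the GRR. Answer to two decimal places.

Proportion female at birth = 100 / (100 + 104) = 0.49020.
Sum of ASFRs = 149.9 + 286.6 + 338.3 + 235.2 + 140.4 + 43.8 = 1194.2
TFR = 5 × 1194.2 / 1000 = 5.971
GRR = 0.49020 × 5.971 = 2.92698

2.93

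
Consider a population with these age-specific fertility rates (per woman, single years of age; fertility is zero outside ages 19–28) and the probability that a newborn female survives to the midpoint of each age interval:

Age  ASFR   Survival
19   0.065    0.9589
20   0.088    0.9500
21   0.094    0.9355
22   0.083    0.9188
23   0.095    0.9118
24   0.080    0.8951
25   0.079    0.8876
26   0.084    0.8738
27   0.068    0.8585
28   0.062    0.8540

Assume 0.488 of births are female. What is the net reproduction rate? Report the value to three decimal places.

0.353

Proportion female at birth = 0.488.
Weighting each age-specific rate by interval width and survival:
  19: 1 × 0.065 × 0.9589 = 0.06233
  20: 1 × 0.088 × 0.9500 = 0.08360
  21: 1 × 0.094 × 0.9355 = 0.08794
  22: 1 × 0.083 × 0.9188 = 0.07626
  23: 1 × 0.095 × 0.9118 = 0.08662
  24: 1 × 0.080 × 0.8951 = 0.07161
  25: 1 × 0.079 × 0.8876 = 0.07012
  26: 1 × 0.084 × 0.8738 = 0.07340
  27: 1 × 0.068 × 0.8585 = 0.05838
  28: 1 × 0.062 × 0.8540 = 0.05295
Sum = 0.72321
NRR = 0.488 × 0.72321 = 0.35293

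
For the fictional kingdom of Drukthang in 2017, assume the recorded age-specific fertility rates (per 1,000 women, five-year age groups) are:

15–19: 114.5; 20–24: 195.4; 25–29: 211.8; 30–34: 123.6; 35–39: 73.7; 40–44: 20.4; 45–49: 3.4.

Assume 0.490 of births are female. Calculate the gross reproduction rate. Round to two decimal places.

Proportion female at birth = 0.490.
Sum of ASFRs = 114.5 + 195.4 + 211.8 + 123.6 + 73.7 + 20.4 + 3.4 = 742.8
TFR = 5 × 742.8 / 1000 = 3.714
GRR = 0.490 × 3.714 = 1.81986

1.82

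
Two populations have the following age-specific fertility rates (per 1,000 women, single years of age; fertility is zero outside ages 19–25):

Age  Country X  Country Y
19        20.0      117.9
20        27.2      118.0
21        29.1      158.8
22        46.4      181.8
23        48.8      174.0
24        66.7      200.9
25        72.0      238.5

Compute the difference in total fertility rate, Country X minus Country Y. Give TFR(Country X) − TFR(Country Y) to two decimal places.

-0.88

Country X:
  Sum of ASFRs = 20.0 + 27.2 + 29.1 + 46.4 + 48.8 + 66.7 + 72.0 = 310.2
  TFR = 310.2 / 1000 = 0.3102
Country Y:
  Sum of ASFRs = 117.9 + 118.0 + 158.8 + 181.8 + 174.0 + 200.9 + 238.5 = 1189.9
  TFR = 1189.9 / 1000 = 1.1899
Difference = 0.3102 − 1.1899 = -0.8797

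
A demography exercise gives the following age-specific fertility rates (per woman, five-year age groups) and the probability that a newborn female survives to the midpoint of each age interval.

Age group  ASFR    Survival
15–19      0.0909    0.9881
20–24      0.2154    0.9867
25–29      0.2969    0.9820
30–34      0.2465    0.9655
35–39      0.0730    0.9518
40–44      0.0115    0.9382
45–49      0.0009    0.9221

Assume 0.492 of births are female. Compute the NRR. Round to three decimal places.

2.246

Proportion female at birth = 0.492.
Each age group contributes 5 × ASFR × survival:
  15–19: 5 × 0.0909 × 0.9881 = 0.44909
  20–24: 5 × 0.2154 × 0.9867 = 1.06268
  25–29: 5 × 0.2969 × 0.9820 = 1.45778
  30–34: 5 × 0.2465 × 0.9655 = 1.18998
  35–39: 5 × 0.0730 × 0.9518 = 0.34741
  40–44: 5 × 0.0115 × 0.9382 = 0.05395
  45–49: 5 × 0.0009 × 0.9221 = 0.00415
Sum = 4.56504
NRR = 0.492 × 4.56504 = 2.24600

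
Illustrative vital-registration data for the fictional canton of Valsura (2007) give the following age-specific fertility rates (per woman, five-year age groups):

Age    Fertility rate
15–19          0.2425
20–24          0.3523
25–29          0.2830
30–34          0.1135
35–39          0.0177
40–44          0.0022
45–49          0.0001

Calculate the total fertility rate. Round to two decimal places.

Sum of ASFRs = 0.2425 + 0.3523 + 0.2830 + 0.1135 + 0.0177 + 0.0022 + 0.0001 = 1.0113
TFR = 5 × 1.0113 = 5.0565

5.06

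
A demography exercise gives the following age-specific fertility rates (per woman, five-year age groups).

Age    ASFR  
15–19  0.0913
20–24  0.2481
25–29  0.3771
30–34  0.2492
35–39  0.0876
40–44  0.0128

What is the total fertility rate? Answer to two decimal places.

Sum of ASFRs = 0.0913 + 0.2481 + 0.3771 + 0.2492 + 0.0876 + 0.0128 = 1.0661
TFR = 5 × 1.0661 = 5.3305

5.33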